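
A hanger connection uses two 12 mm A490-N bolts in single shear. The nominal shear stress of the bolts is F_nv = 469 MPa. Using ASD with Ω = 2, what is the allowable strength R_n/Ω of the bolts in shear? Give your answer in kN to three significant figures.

A_b = π × 12² / 4 = 113.1 mm².
R_n = F_nv · A_b · n · n_s = 469 × 113.1 × 2 × 1 / 1000 = 106.1 kN.
Allowable strength R_n/Ω = 106.1 / 2 = 53 kN.

53 kN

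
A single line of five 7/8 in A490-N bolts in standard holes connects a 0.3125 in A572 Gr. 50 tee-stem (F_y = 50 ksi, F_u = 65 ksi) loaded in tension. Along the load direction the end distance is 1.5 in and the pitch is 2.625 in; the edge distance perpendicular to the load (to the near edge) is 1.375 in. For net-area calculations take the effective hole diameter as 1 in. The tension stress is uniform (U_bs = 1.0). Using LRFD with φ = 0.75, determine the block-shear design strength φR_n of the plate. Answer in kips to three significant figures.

Shear plane L_v = 1.5 + 4·2.625 = 12 in; A_gv = 12 × 0.3125 = 3.75 in².
A_nv = (12 − 4.5·1) × 0.3125 = 2.344 in².
A_nt = (1.375 − 0.5·1) × 0.3125 = 0.2734 in².
0.6 F_u A_nv = 91.41 kips; 0.6 F_y A_gv = 112.5 kips → shear rupture governs the shear term.
R_n = 91.41 + 1.0 × 65 × 0.2734 = 109.2 kips.
Design strength φR_n = 0.75 × 109.2 = 81.9 kips.

81.9 kips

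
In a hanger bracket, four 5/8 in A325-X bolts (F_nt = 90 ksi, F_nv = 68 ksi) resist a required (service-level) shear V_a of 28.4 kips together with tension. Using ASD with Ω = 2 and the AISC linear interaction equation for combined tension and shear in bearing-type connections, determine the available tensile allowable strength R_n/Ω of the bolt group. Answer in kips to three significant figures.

A_b = π·0.625²/4 = 0.3068 in²; f_rv = 28.4 / (4 × 0.3068) = 23.14 ksi.
F'_nt = 1.3 F_nt − (Ω F_nt / F_nv) f_rv = 1.3·90 − (2·90/68)·23.14 = 55.74 ksi, capped at F_nt → F'_nt = 55.74 ksi.
R_n = F'_nt · A_b · n = 55.74 × 0.3068 × 4 = 68.4 kips.
Allowable strength R_n/Ω = 68.4 / 2 = 34.2 kips.

34.2 kips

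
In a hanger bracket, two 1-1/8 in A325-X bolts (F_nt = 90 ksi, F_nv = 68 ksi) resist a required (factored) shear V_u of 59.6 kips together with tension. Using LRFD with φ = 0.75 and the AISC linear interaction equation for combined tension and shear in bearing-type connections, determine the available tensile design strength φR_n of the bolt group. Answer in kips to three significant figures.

95.6 kips

A_b = π·1.125²/4 = 0.994 in²; f_rv = 59.6 / (2 × 0.994) = 29.98 ksi.
F'_nt = 1.3 F_nt − (F_nt / φF_nv) f_rv = 1.3·90 − (90/(0.75·68))·29.98 = 64.1 ksi, capped at F_nt → F'_nt = 64.1 ksi.
R_n = F'_nt · A_b · n = 64.1 × 0.994 × 2 = 127.4 kips.
Design strength φR_n = 0.75 × 127.4 = 95.6 kips.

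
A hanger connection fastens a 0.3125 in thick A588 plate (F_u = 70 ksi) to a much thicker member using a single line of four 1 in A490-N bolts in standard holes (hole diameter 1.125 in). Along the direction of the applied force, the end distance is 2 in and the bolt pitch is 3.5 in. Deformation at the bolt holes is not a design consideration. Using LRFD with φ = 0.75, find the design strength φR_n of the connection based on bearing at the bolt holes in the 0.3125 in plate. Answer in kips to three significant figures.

183 kips

Per bolt r_n = 1.5 l_c t F_u ≤ 3.0 d t F_u; upper limit = 3.0 × 1 × 0.3125 × 70 = 65.62 kips.
Edge bolt: l_c = 2 − 1.125/2 = 1.438 in → 1.5 × 1.438 × 0.3125 × 70 = 47.17 → r_n = 47.17 kips.
Interior bolts: l_c = 3.5 − 1.125 = 2.375 in → 1.5 × 2.375 × 0.3125 × 70 = 77.93 → r_n = 65.62 kips.
R_n = 1 × 47.17 + 3 × 65.62 = 244 kips.
Design strength φR_n = 0.75 × 244 = 183 kips.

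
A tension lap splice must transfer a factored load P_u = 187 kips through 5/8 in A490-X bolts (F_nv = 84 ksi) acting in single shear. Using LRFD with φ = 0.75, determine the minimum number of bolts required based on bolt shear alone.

10 bolts

A_b = π·0.625²/4 = 0.3068 in².
Per-bolt design strength φR_n = 0.75 × 84 × 0.3068 × 1 = 19.33 kips.
n ≥ 187 / 19.33 = 9.675 → use 10 bolts.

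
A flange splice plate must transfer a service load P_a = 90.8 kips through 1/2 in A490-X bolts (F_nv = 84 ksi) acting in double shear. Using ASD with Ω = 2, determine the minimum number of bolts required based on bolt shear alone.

A_b = π·0.5²/4 = 0.1963 in².
Per-bolt allowable strength R_n/Ω = 84 × 0.1963 × 2 / 2 = 16.49 kips.
n ≥ 90.8 / 16.49 = 5.505 → use 6 bolts.

6 bolts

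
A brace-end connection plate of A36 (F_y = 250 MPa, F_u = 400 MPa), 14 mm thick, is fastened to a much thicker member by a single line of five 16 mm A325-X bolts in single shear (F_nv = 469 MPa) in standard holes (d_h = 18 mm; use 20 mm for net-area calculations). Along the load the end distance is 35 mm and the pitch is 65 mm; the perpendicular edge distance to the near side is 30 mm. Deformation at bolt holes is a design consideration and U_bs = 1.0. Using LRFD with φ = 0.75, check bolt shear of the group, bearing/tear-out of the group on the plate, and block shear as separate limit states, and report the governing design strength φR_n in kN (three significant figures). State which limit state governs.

Bolt shear: A_b = π·16²/4 = 201.1 mm²; R_n = 469 × 201.1 × 5 × 1 / 1000 = 471.5 kN → 0.75 × 471.5 = 354 kN.
Bearing: edge l_c = 26, r_n = 174.7 kN; interior l_c = 47, r_n = 215 kN; R_n = 174.7 + 4·215 = 1035 kN → 776 kN.
Block shear: A_gv = 4130, A_nv = 2870, A_nt = 280 mm²; R_n = min(0.6F_uA_nv, 0.6F_yA_gv) + U_bs·F_u·A_nt = 731.5 kN → 549 kN.
Bolt shear governs: 354 kN.

354 kN (bolt shear governs)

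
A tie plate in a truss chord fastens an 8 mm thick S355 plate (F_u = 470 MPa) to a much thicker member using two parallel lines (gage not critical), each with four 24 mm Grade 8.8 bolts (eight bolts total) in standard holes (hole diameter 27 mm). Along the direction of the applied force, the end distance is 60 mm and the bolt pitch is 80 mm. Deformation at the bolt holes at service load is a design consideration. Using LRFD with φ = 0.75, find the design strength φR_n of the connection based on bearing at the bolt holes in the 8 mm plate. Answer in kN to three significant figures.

Per bolt r_n = 1.2 l_c t F_u ≤ 2.4 d t F_u; upper limit = 2.4 × 24 × 8 × 470 / 1000 = 216.6 kN.
Edge bolt: l_c = 60 − 27/2 = 46.5 mm → 1.2 × 46.5 × 8 × 470 / 1000 = 209.8 → r_n = 209.8 kN.
Interior bolts: l_c = 80 − 27 = 53 mm → 1.2 × 53 × 8 × 470 / 1000 = 239.1 → r_n = 216.6 kN.
R_n = 2 × 209.8 + 6 × 216.6 = 1719 kN.
Design strength φR_n = 0.75 × 1719 = 1290 kN.

1290 kN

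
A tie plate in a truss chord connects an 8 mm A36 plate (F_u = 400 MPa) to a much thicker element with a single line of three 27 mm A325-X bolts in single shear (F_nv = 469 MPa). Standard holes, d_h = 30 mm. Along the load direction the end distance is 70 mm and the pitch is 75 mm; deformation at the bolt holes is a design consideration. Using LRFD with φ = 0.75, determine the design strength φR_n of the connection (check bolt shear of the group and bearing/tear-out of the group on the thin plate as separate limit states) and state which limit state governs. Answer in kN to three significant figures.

415 kN (bearing governs)

Bolt shear: A_b = π·27²/4 = 572.6 mm²; R_n = 469 × 572.6 × 3 × 1 / 1000 = 805.6 kN → 0.75 × 805.6 = 604 kN.
Bearing (1.2 l_c t F_u ≤ 2.4 d t F_u): upper limit = 2.4·27·8·400 / 1000 = 207.4 kN.
  Edge l_c = 70 − 30/2 = 55 → r_n = 207.4 kN; interior l_c = 75 − 30 = 45 → r_n = 172.8 kN.
  R_n,bearing = 1·207.4 + 2·172.8 = 553 kN → 0.75 × 553 = 415 kN.
Bearing governs: 415 kN.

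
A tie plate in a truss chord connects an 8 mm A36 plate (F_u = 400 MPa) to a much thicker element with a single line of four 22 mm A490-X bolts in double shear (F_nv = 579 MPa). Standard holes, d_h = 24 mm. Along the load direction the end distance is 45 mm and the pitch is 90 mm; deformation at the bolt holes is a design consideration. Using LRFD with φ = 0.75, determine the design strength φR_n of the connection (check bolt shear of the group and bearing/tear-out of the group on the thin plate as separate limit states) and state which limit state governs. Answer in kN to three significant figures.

475 kN (bearing governs)

Bolt shear: A_b = π·22²/4 = 380.1 mm²; R_n = 579 × 380.1 × 4 × 2 / 1000 = 1761 kN → 0.75 × 1761 = 1320 kN.
Bearing (1.2 l_c t F_u ≤ 2.4 d t F_u): upper limit = 2.4·22·8·400 / 1000 = 169 kN.
  Edge l_c = 45 − 24/2 = 33 → r_n = 126.7 kN; interior l_c = 90 − 24 = 66 → r_n = 169 kN.
  R_n,bearing = 1·126.7 + 3·169 = 633.6 kN → 0.75 × 633.6 = 475 kN.
Bearing governs: 475 kN.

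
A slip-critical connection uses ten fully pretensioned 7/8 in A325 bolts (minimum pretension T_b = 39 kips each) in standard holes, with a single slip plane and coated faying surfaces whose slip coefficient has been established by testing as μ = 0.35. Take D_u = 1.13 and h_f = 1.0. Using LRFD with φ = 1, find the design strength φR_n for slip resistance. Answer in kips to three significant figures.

R_n = μ · D_u · h_f · T_b · n_s · n_b = 0.35 × 1.13 × 1.0 × 39 × 1 × 10 = 154.2 kips.
Design strength φR_n = 1 × 154.2 = 154 kips.

154 kips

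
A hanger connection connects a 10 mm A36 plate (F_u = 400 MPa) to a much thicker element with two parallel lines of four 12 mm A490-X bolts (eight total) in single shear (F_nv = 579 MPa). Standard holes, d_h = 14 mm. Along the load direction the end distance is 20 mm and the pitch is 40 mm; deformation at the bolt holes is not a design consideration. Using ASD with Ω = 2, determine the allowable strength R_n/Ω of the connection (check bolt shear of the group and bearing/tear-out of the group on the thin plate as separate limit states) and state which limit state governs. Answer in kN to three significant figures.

Bolt shear: A_b = π·12²/4 = 113.1 mm²; R_n = 579 × 113.1 × 8 × 1 / 1000 = 523.9 kN → 523.9 / 2 = 262 kN.
Bearing (1.5 l_c t F_u ≤ 3.0 d t F_u): upper limit = 3.0·12·10·400 / 1000 = 144 kN.
  Edge l_c = 20 − 14/2 = 13 → r_n = 78 kN; interior l_c = 40 − 14 = 26 → r_n = 144 kN.
  R_n,bearing = 2·78 + 6·144 = 1020 kN → 1020 / 2 = 510 kN.
Bolt shear governs: 262 kN.

262 kN (bolt shear governs)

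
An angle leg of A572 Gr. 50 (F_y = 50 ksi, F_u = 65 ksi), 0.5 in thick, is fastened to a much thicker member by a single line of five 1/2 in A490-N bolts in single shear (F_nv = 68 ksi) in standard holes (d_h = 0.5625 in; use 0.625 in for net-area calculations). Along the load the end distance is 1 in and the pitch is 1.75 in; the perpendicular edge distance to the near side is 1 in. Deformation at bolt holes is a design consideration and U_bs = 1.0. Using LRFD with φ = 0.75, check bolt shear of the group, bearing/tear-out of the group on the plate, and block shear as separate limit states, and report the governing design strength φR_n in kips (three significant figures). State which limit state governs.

50.1 kips (bolt shear governs)

Bolt shear: A_b = π·0.5²/4 = 0.1963 in²; R_n = 68 × 0.1963 × 5 × 1 = 66.76 kips → 0.75 × 66.76 = 50.1 kips.
Bearing: edge l_c = 0.7188, r_n = 28.03 kips; interior l_c = 1.188, r_n = 39 kips; R_n = 28.03 + 4·39 = 184 kips → 138 kips.
Block shear: A_gv = 4, A_nv = 2.594, A_nt = 0.3438 in²; R_n = min(0.6F_uA_nv, 0.6F_yA_gv) + U_bs·F_u·A_nt = 123.5 kips → 92.6 kips.
Bolt shear governs: 50.1 kips.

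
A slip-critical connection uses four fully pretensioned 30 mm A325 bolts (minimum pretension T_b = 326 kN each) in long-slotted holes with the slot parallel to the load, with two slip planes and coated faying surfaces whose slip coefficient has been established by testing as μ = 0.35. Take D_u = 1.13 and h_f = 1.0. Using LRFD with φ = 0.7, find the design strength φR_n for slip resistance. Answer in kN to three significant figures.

R_n = μ · D_u · h_f · T_b · n_s · n_b = 0.35 × 1.13 × 1.0 × 326 × 2 × 4 = 1031 kN.
Design strength φR_n = 0.7 × 1031 = 722 kN.

722 kN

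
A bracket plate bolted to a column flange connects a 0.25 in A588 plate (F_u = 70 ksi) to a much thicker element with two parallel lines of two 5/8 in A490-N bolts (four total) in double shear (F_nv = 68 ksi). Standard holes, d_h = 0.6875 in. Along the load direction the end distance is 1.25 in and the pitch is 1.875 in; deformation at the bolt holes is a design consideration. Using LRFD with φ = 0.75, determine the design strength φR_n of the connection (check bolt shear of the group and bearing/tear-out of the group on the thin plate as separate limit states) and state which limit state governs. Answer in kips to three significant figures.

66 kips (bearing governs)

Bolt shear: A_b = π·0.625²/4 = 0.3068 in²; R_n = 68 × 0.3068 × 4 × 2 = 166.9 kips → 0.75 × 166.9 = 125 kips.
Bearing (1.2 l_c t F_u ≤ 2.4 d t F_u): upper limit = 2.4·0.625·0.25·70 = 26.25 kips.
  Edge l_c = 1.25 − 0.6875/2 = 0.9062 → r_n = 19.03 kips; interior l_c = 1.875 − 0.6875 = 1.188 → r_n = 24.94 kips.
  R_n,bearing = 2·19.03 + 2·24.94 = 87.94 kips → 0.75 × 87.94 = 66 kips.
Bearing governs: 66 kips.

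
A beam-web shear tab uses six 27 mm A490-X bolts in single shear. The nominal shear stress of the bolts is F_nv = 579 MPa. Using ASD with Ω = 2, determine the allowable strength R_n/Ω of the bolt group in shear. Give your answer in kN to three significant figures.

995 kN

A_b = π × 27² / 4 = 572.6 mm².
R_n = F_nv · A_b · n · n_s = 579 × 572.6 × 6 × 1 / 1000 = 1989 kN.
Allowable strength R_n/Ω = 1989 / 2 = 995 kN.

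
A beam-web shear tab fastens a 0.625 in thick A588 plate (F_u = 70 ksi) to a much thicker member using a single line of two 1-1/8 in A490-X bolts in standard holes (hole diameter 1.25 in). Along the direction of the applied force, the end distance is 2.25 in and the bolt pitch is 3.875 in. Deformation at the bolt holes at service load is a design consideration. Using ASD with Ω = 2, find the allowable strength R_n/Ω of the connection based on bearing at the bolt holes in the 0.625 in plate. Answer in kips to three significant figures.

102 kips

Per bolt r_n = 1.2 l_c t F_u ≤ 2.4 d t F_u; upper limit = 2.4 × 1.125 × 0.625 × 70 = 118.1 kips.
Edge bolt: l_c = 2.25 − 1.25/2 = 1.625 in → 1.2 × 1.625 × 0.625 × 70 = 85.31 → r_n = 85.31 kips.
Interior bolts: l_c = 3.875 − 1.25 = 2.625 in → 1.2 × 2.625 × 0.625 × 70 = 137.8 → r_n = 118.1 kips.
R_n = 1 × 85.31 + 1 × 118.1 = 203.4 kips.
Allowable strength R_n/Ω = 203.4 / 2 = 102 kips.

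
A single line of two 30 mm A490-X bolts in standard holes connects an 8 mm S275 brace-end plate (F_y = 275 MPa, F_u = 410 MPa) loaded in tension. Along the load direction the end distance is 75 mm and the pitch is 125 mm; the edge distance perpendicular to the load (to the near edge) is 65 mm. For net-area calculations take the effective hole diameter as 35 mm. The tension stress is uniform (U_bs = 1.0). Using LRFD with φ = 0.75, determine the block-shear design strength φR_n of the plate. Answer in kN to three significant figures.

Shear plane L_v = 75 + 1·125 = 200 mm; A_gv = 200 × 8 = 1600 mm².
A_nv = (200 − 1.5·35) × 8 = 1180 mm².
A_nt = (65 − 0.5·35) × 8 = 380 mm².
0.6 F_u A_nv = 290.3 kN; 0.6 F_y A_gv = 264 kN → shear yielding governs the shear term.
R_n = 264 + 1.0 × 410 × 380 / 1000 = 419.8 kN.
Design strength φR_n = 0.75 × 419.8 = 315 kN.

315 kN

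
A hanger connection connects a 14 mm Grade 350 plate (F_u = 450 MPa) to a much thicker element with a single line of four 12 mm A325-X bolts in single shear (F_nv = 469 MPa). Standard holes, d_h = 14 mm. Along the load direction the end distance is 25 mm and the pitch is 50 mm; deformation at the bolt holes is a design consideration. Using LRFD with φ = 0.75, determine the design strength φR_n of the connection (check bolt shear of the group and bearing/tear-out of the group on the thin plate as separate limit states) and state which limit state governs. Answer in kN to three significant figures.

Bolt shear: A_b = π·12²/4 = 113.1 mm²; R_n = 469 × 113.1 × 4 × 1 / 1000 = 212.2 kN → 0.75 × 212.2 = 159 kN.
Bearing (1.2 l_c t F_u ≤ 2.4 d t F_u): upper limit = 2.4·12·14·450 / 1000 = 181.4 kN.
  Edge l_c = 25 − 14/2 = 18 → r_n = 136.1 kN; interior l_c = 50 − 14 = 36 → r_n = 181.4 kN.
  R_n,bearing = 1·136.1 + 3·181.4 = 680.4 kN → 0.75 × 680.4 = 510 kN.
Bolt shear governs: 159 kN.

159 kN (bolt shear governs)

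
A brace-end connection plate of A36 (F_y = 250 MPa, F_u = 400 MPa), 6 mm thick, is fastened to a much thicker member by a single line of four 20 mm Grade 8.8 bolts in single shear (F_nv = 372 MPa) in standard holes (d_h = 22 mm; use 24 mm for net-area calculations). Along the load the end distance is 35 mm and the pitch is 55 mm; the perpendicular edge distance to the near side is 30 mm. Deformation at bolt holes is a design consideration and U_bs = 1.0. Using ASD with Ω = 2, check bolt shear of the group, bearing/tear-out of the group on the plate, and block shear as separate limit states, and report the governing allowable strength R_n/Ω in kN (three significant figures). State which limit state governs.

105 kN (block shear governs)

Bolt shear: A_b = π·20²/4 = 314.2 mm²; R_n = 372 × 314.2 × 4 × 1 / 1000 = 467.5 kN → 467.5 / 2 = 234 kN.
Bearing: edge l_c = 24, r_n = 69.12 kN; interior l_c = 33, r_n = 95.04 kN; R_n = 69.12 + 3·95.04 = 354.2 kN → 177 kN.
Block shear: A_gv = 1200, A_nv = 696, A_nt = 108 mm²; R_n = min(0.6F_uA_nv, 0.6F_yA_gv) + U_bs·F_u·A_nt = 210.2 kN → 105 kN.
Block shear governs: 105 kN.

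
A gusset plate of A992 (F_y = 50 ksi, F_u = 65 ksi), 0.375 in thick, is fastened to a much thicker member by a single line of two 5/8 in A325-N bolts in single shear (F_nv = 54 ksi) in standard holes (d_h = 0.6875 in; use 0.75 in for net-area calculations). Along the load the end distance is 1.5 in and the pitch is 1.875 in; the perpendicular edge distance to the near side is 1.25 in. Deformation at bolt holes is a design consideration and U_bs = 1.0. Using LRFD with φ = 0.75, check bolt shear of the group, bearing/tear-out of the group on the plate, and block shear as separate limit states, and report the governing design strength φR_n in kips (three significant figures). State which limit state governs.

Bolt shear: A_b = π·0.625²/4 = 0.3068 in²; R_n = 54 × 0.3068 × 2 × 1 = 33.13 kips → 0.75 × 33.13 = 24.9 kips.
Bearing: edge l_c = 1.156, r_n = 33.82 kips; interior l_c = 1.188, r_n = 34.73 kips; R_n = 33.82 + 1·34.73 = 68.55 kips → 51.4 kips.
Block shear: A_gv = 1.266, A_nv = 0.8438, A_nt = 0.3281 in²; R_n = min(0.6F_uA_nv, 0.6F_yA_gv) + U_bs·F_u·A_nt = 54.23 kips → 40.7 kips.
Bolt shear governs: 24.9 kips.

24.9 kips (bolt shear governs)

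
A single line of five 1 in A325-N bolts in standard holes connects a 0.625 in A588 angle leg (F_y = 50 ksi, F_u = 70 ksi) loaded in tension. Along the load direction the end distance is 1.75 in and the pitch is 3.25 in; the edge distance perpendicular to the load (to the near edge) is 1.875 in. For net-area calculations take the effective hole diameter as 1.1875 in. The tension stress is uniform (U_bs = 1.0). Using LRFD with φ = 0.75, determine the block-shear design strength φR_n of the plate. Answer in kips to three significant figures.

Shear plane L_v = 1.75 + 4·3.25 = 14.75 in; A_gv = 14.75 × 0.625 = 9.219 in².
A_nv = (14.75 − 4.5·1.1875) × 0.625 = 5.879 in².
A_nt = (1.875 − 0.5·1.1875) × 0.625 = 0.8008 in².
0.6 F_u A_nv = 246.9 kips; 0.6 F_y A_gv = 276.6 kips → shear rupture governs the shear term.
R_n = 246.9 + 1.0 × 70 × 0.8008 = 303 kips.
Design strength φR_n = 0.75 × 303 = 227 kips.

227 kips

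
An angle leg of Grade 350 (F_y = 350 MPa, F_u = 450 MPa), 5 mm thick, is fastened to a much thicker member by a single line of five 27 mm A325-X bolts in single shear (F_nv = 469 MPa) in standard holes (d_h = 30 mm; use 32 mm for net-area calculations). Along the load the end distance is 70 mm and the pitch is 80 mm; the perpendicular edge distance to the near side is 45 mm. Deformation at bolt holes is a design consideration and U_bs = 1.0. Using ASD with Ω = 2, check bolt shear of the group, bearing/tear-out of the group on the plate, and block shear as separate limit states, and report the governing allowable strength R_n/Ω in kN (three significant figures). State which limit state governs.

Bolt shear: A_b = π·27²/4 = 572.6 mm²; R_n = 469 × 572.6 × 5 × 1 / 1000 = 1343 kN → 1343 / 2 = 671 kN.
Bearing: edge l_c = 55, r_n = 145.8 kN; interior l_c = 50, r_n = 135 kN; R_n = 145.8 + 4·135 = 685.8 kN → 343 kN.
Block shear: A_gv = 1950, A_nv = 1230, A_nt = 145 mm²; R_n = min(0.6F_uA_nv, 0.6F_yA_gv) + U_bs·F_u·A_nt = 397.4 kN → 199 kN.
Block shear governs: 199 kN.

199 kN (block shear governs)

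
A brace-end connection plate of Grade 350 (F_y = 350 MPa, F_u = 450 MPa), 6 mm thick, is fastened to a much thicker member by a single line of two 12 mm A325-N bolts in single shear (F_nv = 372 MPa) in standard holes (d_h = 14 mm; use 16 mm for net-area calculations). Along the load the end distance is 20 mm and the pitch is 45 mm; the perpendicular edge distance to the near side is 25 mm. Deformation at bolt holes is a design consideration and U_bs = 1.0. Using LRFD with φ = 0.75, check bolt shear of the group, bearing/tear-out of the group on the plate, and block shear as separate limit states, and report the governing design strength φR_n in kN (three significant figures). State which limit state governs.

Bolt shear: A_b = π·12²/4 = 113.1 mm²; R_n = 372 × 113.1 × 2 × 1 / 1000 = 84.14 kN → 0.75 × 84.14 = 63.1 kN.
Bearing: edge l_c = 13, r_n = 42.12 kN; interior l_c = 31, r_n = 77.76 kN; R_n = 42.12 + 1·77.76 = 119.9 kN → 89.9 kN.
Block shear: A_gv = 390, A_nv = 246, A_nt = 102 mm²; R_n = min(0.6F_uA_nv, 0.6F_yA_gv) + U_bs·F_u·A_nt = 112.3 kN → 84.2 kN.
Bolt shear governs: 63.1 kN.

63.1 kN (bolt shear governs)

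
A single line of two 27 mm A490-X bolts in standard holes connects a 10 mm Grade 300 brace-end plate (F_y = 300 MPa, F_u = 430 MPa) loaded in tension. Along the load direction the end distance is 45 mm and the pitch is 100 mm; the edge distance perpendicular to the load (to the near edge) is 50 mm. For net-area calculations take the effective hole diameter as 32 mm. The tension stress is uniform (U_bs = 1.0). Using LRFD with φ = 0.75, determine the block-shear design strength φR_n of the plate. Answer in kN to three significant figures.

Shear plane L_v = 45 + 1·100 = 145 mm; A_gv = 145 × 10 = 1450 mm².
A_nv = (145 − 1.5·32) × 10 = 970 mm².
A_nt = (50 − 0.5·32) × 10 = 340 mm².
0.6 F_u A_nv = 250.3 kN; 0.6 F_y A_gv = 261 kN → shear rupture governs the shear term.
R_n = 250.3 + 1.0 × 430 × 340 / 1000 = 396.5 kN.
Design strength φR_n = 0.75 × 396.5 = 297 kN.

297 kN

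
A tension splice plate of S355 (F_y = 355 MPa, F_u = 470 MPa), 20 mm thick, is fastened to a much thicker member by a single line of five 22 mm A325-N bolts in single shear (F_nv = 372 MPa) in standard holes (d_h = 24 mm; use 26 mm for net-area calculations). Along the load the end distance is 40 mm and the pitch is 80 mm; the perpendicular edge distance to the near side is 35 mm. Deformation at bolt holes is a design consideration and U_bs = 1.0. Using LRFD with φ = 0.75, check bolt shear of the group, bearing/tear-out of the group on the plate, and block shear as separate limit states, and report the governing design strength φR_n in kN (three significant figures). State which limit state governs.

Bolt shear: A_b = π·22²/4 = 380.1 mm²; R_n = 372 × 380.1 × 5 × 1 / 1000 = 707 kN → 0.75 × 707 = 530 kN.
Bearing: edge l_c = 28, r_n = 315.8 kN; interior l_c = 56, r_n = 496.3 kN; R_n = 315.8 + 4·496.3 = 2301 kN → 1730 kN.
Block shear: A_gv = 7200, A_nv = 4860, A_nt = 440 mm²; R_n = min(0.6F_uA_nv, 0.6F_yA_gv) + U_bs·F_u·A_nt = 1577 kN → 1180 kN.
Bolt shear governs: 530 kN.

530 kN (bolt shear governs)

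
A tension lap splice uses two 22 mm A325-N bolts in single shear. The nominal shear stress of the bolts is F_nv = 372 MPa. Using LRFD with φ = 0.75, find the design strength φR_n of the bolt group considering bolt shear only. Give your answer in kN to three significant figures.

212 kN

A_b = π × 22² / 4 = 380.1 mm².
R_n = F_nv · A_b · n · n_s = 372 × 380.1 × 2 × 1 / 1000 = 282.8 kN.
Design strength φR_n = 0.75 × 282.8 = 212 kN.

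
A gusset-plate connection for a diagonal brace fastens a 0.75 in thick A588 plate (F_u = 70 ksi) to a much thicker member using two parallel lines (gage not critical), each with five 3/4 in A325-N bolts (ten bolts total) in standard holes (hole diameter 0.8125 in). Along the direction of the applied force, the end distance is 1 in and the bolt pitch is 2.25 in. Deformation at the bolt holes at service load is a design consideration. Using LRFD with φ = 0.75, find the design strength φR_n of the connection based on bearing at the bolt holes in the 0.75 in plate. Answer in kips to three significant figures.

Per bolt r_n = 1.2 l_c t F_u ≤ 2.4 d t F_u; upper limit = 2.4 × 0.75 × 0.75 × 70 = 94.5 kips.
Edge bolt: l_c = 1 − 0.8125/2 = 0.5938 in → 1.2 × 0.5938 × 0.75 × 70 = 37.41 → r_n = 37.41 kips.
Interior bolts: l_c = 2.25 − 0.8125 = 1.438 in → 1.2 × 1.438 × 0.75 × 70 = 90.56 → r_n = 90.56 kips.
R_n = 2 × 37.41 + 8 × 90.56 = 799.3 kips.
Design strength φR_n = 0.75 × 799.3 = 599 kips.

599 kips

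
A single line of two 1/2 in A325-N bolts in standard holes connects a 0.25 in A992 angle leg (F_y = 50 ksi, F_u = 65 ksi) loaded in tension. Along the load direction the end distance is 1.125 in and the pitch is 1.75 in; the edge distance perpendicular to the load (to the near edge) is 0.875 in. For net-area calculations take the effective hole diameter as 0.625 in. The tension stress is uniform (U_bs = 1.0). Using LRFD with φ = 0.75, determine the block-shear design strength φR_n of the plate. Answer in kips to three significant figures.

21 kips

Shear plane L_v = 1.125 + 1·1.75 = 2.875 in; A_gv = 2.875 × 0.25 = 0.7188 in².
A_nv = (2.875 − 1.5·0.625) × 0.25 = 0.4844 in².
A_nt = (0.875 − 0.5·0.625) × 0.25 = 0.1406 in².
0.6 F_u A_nv = 18.89 kips; 0.6 F_y A_gv = 21.56 kips → shear rupture governs the shear term.
R_n = 18.89 + 1.0 × 65 × 0.1406 = 28.03 kips.
Design strength φR_n = 0.75 × 28.03 = 21 kips.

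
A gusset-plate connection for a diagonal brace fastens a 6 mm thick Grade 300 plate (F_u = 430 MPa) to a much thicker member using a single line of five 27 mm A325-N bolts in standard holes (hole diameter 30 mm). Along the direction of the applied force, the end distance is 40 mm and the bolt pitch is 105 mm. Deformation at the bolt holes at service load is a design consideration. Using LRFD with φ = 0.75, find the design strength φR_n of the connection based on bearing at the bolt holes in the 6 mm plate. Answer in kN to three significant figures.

Per bolt r_n = 1.2 l_c t F_u ≤ 2.4 d t F_u; upper limit = 2.4 × 27 × 6 × 430 / 1000 = 167.2 kN.
Edge bolt: l_c = 40 − 30/2 = 25 mm → 1.2 × 25 × 6 × 430 / 1000 = 77.4 → r_n = 77.4 kN.
Interior bolts: l_c = 105 − 30 = 75 mm → 1.2 × 75 × 6 × 430 / 1000 = 232.2 → r_n = 167.2 kN.
R_n = 1 × 77.4 + 4 × 167.2 = 746.1 kN.
Design strength φR_n = 0.75 × 746.1 = 560 kN.

560 kN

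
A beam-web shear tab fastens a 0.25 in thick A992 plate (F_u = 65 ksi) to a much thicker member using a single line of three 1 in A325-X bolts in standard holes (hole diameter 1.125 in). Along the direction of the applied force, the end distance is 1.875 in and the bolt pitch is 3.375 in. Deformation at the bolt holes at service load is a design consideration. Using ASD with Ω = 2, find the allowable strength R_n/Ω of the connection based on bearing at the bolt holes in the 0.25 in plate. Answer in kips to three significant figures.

Per bolt r_n = 1.2 l_c t F_u ≤ 2.4 d t F_u; upper limit = 2.4 × 1 × 0.25 × 65 = 39 kips.
Edge bolt: l_c = 1.875 − 1.125/2 = 1.312 in → 1.2 × 1.312 × 0.25 × 65 = 25.59 → r_n = 25.59 kips.
Interior bolts: l_c = 3.375 − 1.125 = 2.25 in → 1.2 × 2.25 × 0.25 × 65 = 43.87 → r_n = 39 kips.
R_n = 1 × 25.59 + 2 × 39 = 103.6 kips.
Allowable strength R_n/Ω = 103.6 / 2 = 51.8 kips.

51.8 kips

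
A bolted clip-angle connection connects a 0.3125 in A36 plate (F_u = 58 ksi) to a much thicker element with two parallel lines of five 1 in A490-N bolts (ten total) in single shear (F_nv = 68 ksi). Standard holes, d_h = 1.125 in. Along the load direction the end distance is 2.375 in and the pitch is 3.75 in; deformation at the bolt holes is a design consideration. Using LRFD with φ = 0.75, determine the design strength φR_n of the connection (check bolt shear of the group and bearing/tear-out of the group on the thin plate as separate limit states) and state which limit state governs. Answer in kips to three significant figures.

Bolt shear: A_b = π·1²/4 = 0.7854 in²; R_n = 68 × 0.7854 × 10 × 1 = 534.1 kips → 0.75 × 534.1 = 401 kips.
Bearing (1.2 l_c t F_u ≤ 2.4 d t F_u): upper limit = 2.4·1·0.3125·58 = 43.5 kips.
  Edge l_c = 2.375 − 1.125/2 = 1.812 → r_n = 39.42 kips; interior l_c = 3.75 − 1.125 = 2.625 → r_n = 43.5 kips.
  R_n,bearing = 2·39.42 + 8·43.5 = 426.8 kips → 0.75 × 426.8 = 320 kips.
Bearing governs: 320 kips.

320 kips (bearing governs)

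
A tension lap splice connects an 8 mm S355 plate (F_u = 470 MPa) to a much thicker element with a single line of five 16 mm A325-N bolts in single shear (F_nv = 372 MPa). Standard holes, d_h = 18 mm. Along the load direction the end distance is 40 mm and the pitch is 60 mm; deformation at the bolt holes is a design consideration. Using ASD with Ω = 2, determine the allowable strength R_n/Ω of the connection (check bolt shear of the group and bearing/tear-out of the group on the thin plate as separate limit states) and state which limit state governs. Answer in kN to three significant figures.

187 kN (bolt shear governs)

Bolt shear: A_b = π·16²/4 = 201.1 mm²; R_n = 372 × 201.1 × 5 × 1 / 1000 = 374 kN → 374 / 2 = 187 kN.
Bearing (1.2 l_c t F_u ≤ 2.4 d t F_u): upper limit = 2.4·16·8·470 / 1000 = 144.4 kN.
  Edge l_c = 40 − 18/2 = 31 → r_n = 139.9 kN; interior l_c = 60 − 18 = 42 → r_n = 144.4 kN.
  R_n,bearing = 1·139.9 + 4·144.4 = 717.4 kN → 717.4 / 2 = 359 kN.
Bolt shear governs: 187 kN.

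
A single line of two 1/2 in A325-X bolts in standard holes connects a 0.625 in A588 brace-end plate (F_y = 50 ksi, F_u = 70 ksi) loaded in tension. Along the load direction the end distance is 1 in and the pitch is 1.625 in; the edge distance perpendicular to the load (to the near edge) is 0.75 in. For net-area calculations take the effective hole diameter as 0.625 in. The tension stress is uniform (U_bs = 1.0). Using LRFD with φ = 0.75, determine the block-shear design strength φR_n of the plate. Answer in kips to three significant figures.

Shear plane L_v = 1 + 1·1.625 = 2.625 in; A_gv = 2.625 × 0.625 = 1.641 in².
A_nv = (2.625 − 1.5·0.625) × 0.625 = 1.055 in².
A_nt = (0.75 − 0.5·0.625) × 0.625 = 0.2734 in².
0.6 F_u A_nv = 44.3 kips; 0.6 F_y A_gv = 49.22 kips → shear rupture governs the shear term.
R_n = 44.3 + 1.0 × 70 × 0.2734 = 63.44 kips.
Design strength φR_n = 0.75 × 63.44 = 47.6 kips.

47.6 kips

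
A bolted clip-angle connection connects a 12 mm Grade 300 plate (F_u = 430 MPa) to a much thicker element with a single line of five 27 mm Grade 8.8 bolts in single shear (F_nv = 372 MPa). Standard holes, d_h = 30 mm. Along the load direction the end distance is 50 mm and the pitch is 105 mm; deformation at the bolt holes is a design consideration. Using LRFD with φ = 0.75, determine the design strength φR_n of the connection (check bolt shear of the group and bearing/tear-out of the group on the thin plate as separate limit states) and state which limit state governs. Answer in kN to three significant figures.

Bolt shear: A_b = π·27²/4 = 572.6 mm²; R_n = 372 × 572.6 × 5 × 1 / 1000 = 1065 kN → 0.75 × 1065 = 799 kN.
Bearing (1.2 l_c t F_u ≤ 2.4 d t F_u): upper limit = 2.4·27·12·430 / 1000 = 334.4 kN.
  Edge l_c = 50 − 30/2 = 35 → r_n = 216.7 kN; interior l_c = 105 − 30 = 75 → r_n = 334.4 kN.
  R_n,bearing = 1·216.7 + 4·334.4 = 1554 kN → 0.75 × 1554 = 1170 kN.
Bolt shear governs: 799 kN.

799 kN (bolt shear governs)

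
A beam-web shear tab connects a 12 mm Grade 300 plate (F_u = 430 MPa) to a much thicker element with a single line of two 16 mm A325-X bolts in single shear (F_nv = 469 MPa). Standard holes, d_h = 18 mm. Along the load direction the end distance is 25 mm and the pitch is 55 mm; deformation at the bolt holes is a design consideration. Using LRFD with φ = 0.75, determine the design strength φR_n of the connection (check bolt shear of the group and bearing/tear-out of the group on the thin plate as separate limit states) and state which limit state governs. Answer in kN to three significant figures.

Bolt shear: A_b = π·16²/4 = 201.1 mm²; R_n = 469 × 201.1 × 2 × 1 / 1000 = 188.6 kN → 0.75 × 188.6 = 141 kN.
Bearing (1.2 l_c t F_u ≤ 2.4 d t F_u): upper limit = 2.4·16·12·430 / 1000 = 198.1 kN.
  Edge l_c = 25 − 18/2 = 16 → r_n = 99.07 kN; interior l_c = 55 − 18 = 37 → r_n = 198.1 kN.
  R_n,bearing = 1·99.07 + 1·198.1 = 297.2 kN → 0.75 × 297.2 = 223 kN.
Bolt shear governs: 141 kN.

141 kN (bolt shear governs)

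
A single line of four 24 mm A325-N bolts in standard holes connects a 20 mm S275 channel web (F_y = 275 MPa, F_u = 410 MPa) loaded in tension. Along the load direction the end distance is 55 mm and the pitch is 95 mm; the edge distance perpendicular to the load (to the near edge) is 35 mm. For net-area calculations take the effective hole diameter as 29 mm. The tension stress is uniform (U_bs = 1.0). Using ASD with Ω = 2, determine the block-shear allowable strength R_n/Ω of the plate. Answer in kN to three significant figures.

Shear plane L_v = 55 + 3·95 = 340 mm; A_gv = 340 × 20 = 6800 mm².
A_nv = (340 − 3.5·29) × 20 = 4770 mm².
A_nt = (35 − 0.5·29) × 20 = 410 mm².
0.6 F_u A_nv = 1173 kN; 0.6 F_y A_gv = 1122 kN → shear yielding governs the shear term.
R_n = 1122 + 1.0 × 410 × 410 / 1000 = 1290 kN.
Allowable strength R_n/Ω = 1290 / 2 = 645 kN.

645 kN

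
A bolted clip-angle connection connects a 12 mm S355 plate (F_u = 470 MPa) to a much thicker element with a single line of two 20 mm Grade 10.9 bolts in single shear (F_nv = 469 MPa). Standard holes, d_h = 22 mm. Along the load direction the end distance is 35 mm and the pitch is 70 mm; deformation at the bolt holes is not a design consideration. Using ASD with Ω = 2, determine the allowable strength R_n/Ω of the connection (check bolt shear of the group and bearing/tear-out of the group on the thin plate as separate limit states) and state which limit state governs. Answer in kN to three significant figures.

147 kN (bolt shear governs)

Bolt shear: A_b = π·20²/4 = 314.2 mm²; R_n = 469 × 314.2 × 2 × 1 / 1000 = 294.7 kN → 294.7 / 2 = 147 kN.
Bearing (1.5 l_c t F_u ≤ 3.0 d t F_u): upper limit = 3.0·20·12·470 / 1000 = 338.4 kN.
  Edge l_c = 35 − 22/2 = 24 → r_n = 203 kN; interior l_c = 70 − 22 = 48 → r_n = 338.4 kN.
  R_n,bearing = 1·203 + 1·338.4 = 541.4 kN → 541.4 / 2 = 271 kN.
Bolt shear governs: 147 kN.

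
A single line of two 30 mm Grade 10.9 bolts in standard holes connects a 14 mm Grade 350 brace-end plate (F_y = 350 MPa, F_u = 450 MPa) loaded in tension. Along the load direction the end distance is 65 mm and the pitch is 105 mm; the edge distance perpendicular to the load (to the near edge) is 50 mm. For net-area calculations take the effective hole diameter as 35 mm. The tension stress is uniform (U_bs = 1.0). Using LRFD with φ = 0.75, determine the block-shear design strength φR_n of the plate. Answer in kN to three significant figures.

487 kN

Shear plane L_v = 65 + 1·105 = 170 mm; A_gv = 170 × 14 = 2380 mm².
A_nv = (170 − 1.5·35) × 14 = 1645 mm².
A_nt = (50 − 0.5·35) × 14 = 455 mm².
0.6 F_u A_nv = 444.2 kN; 0.6 F_y A_gv = 499.8 kN → shear rupture governs the shear term.
R_n = 444.2 + 1.0 × 450 × 455 / 1000 = 648.9 kN.
Design strength φR_n = 0.75 × 648.9 = 487 kN.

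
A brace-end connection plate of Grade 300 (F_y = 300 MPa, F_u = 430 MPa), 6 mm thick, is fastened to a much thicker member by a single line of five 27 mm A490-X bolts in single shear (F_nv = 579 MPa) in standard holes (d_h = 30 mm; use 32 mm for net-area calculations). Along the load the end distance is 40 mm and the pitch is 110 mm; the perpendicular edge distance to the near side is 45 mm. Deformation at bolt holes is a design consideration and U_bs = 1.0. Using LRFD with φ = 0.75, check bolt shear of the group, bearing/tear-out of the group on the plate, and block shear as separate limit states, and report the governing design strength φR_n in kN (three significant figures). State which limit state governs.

445 kN (block shear governs)

Bolt shear: A_b = π·27²/4 = 572.6 mm²; R_n = 579 × 572.6 × 5 × 1 / 1000 = 1658 kN → 0.75 × 1658 = 1240 kN.
Bearing: edge l_c = 25, r_n = 77.4 kN; interior l_c = 80, r_n = 167.2 kN; R_n = 77.4 + 4·167.2 = 746.1 kN → 560 kN.
Block shear: A_gv = 2880, A_nv = 2016, A_nt = 174 mm²; R_n = min(0.6F_uA_nv, 0.6F_yA_gv) + U_bs·F_u·A_nt = 593.2 kN → 445 kN.
Block shear governs: 445 kN.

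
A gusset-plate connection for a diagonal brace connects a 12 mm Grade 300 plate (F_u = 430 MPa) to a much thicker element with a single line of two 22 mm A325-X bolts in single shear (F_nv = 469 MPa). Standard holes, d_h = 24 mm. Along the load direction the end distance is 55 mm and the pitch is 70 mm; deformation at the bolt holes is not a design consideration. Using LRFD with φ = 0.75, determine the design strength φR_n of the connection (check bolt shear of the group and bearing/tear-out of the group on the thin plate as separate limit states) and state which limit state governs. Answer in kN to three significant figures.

Bolt shear: A_b = π·22²/4 = 380.1 mm²; R_n = 469 × 380.1 × 2 × 1 / 1000 = 356.6 kN → 0.75 × 356.6 = 267 kN.
Bearing (1.5 l_c t F_u ≤ 3.0 d t F_u): upper limit = 3.0·22·12·430 / 1000 = 340.6 kN.
  Edge l_c = 55 − 24/2 = 43 → r_n = 332.8 kN; interior l_c = 70 − 24 = 46 → r_n = 340.6 kN.
  R_n,bearing = 1·332.8 + 1·340.6 = 673.4 kN → 0.75 × 673.4 = 505 kN.
Bolt shear governs: 267 kN.

267 kN (bolt shear governs)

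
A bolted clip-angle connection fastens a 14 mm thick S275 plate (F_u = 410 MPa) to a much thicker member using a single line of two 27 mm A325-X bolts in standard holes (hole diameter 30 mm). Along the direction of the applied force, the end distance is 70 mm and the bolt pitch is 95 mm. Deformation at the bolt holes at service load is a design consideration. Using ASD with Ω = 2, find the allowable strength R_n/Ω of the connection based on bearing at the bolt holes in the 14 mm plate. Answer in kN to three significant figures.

Per bolt r_n = 1.2 l_c t F_u ≤ 2.4 d t F_u; upper limit = 2.4 × 27 × 14 × 410 / 1000 = 372 kN.
Edge bolt: l_c = 70 − 30/2 = 55 mm → 1.2 × 55 × 14 × 410 / 1000 = 378.8 → r_n = 372 kN.
Interior bolts: l_c = 95 − 30 = 65 mm → 1.2 × 65 × 14 × 410 / 1000 = 447.7 → r_n = 372 kN.
R_n = 1 × 372 + 1 × 372 = 743.9 kN.
Allowable strength R_n/Ω = 743.9 / 2 = 372 kN.

372 kN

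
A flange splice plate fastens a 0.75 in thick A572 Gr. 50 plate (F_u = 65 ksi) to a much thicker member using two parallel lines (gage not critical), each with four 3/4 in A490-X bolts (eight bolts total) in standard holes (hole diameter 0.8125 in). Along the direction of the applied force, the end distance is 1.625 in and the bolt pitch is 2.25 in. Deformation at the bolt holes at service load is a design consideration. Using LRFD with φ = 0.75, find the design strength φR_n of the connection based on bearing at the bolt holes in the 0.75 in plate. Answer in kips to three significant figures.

Per bolt r_n = 1.2 l_c t F_u ≤ 2.4 d t F_u; upper limit = 2.4 × 0.75 × 0.75 × 65 = 87.75 kips.
Edge bolt: l_c = 1.625 − 0.8125/2 = 1.219 in → 1.2 × 1.219 × 0.75 × 65 = 71.3 → r_n = 71.3 kips.
Interior bolts: l_c = 2.25 − 0.8125 = 1.438 in → 1.2 × 1.438 × 0.75 × 65 = 84.09 → r_n = 84.09 kips.
R_n = 2 × 71.3 + 6 × 84.09 = 647.2 kips.
Design strength φR_n = 0.75 × 647.2 = 485 kips.

485 kips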